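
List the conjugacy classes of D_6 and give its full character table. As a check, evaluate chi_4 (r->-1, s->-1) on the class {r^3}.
Conjugacy classes: {e} of size 1, {r^3} of size 1, {r^1, r^5} of size 2, {r^2, r^4} of size 2, {s, sr^2, ...} of size 3, {sr, sr^3, ...} of size 3.
Character table:
  irrep \ class              {e} (size 1)  {r^3} (size 1)  {r^1, r^5} (size 2)  {r^2, r^4} (size 2)  {s, sr^2, ...} (size 3)  {sr, sr^3, ...} (size 3)
  chi_1 (triv)               1             1               1                    1                    1                        1                       
  chi_2 (sign: r->1, s->-1)  1             1               1                    1                    -1                       -1                      
  chi_3 (r->-1, s->1)        1             -1              -1                   1                    1                        -1                      
  chi_4 (r->-1, s->-1)       1             -1              -1                   1                    -1                       1                       
  chi_5 (2d, j=1)            2             -2              1                    -1                   0                        0                       
  chi_6 (2d, j=2)            2             2               -1                   -1                   0                        0                       

Spot check: chi_4 (r->-1, s->-1) on {r^3} = -1.

D_6 has order 2*6 = 12 with 6 conjugacy classes, hence 6 irreducibles. Sum of squared dims 1 + 1 + 1 + 1 + 4 + 4 = 12 = |G|. Linear characters come from the abelianisation; the 2-dimensional irreps have character r^k -> 2*cos(2*pi*j*k/6), reflections -> 0.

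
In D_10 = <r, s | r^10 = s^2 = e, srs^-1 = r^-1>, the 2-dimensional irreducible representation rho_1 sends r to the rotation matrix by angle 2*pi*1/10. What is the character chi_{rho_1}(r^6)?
chi_{rho_1}(r^6) = 2*cos(2*pi*1*6/10) = -sqrt(5)/2 - 1/2

Solution. rho_1(r^6) is rotation by angle 2*pi*1*6/10, whose trace is 2*cos(2*pi*1*6/10) = -sqrt(5)/2 - 1/2.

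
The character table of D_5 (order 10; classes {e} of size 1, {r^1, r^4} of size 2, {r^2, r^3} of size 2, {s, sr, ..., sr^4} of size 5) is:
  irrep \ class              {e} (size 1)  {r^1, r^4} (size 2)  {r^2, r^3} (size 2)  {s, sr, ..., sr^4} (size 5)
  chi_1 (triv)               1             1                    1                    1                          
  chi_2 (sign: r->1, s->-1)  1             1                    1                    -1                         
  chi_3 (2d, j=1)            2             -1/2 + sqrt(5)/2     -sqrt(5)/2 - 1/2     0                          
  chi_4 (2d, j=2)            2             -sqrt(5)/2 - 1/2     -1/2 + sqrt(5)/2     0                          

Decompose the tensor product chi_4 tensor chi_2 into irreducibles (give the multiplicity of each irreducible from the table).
chi_4 tensor chi_2 = chi_4 (all other irreducibles have multiplicity 0).

Proof sketch: The character of a tensor product is the pointwise product (chi_4 * chi_2)(C) = chi_4(C) * chi_2(C):
  {e}: (2)*(1), {r^1, r^4}: (-sqrt(5)/2 - 1/2)*(1), {r^2, r^3}: (-1/2 + sqrt(5)/2)*(1), {s, sr, ..., sr^4}: (0)*(-1)
so (chi_4 * chi_2) takes values
  {e} -> 2, {r^1, r^4} -> -sqrt(5)/2 - 1/2, {r^2, r^3} -> -1/2 + sqrt(5)/2, {s, sr, ..., sr^4} -> 0.
Now take the inner product of this character with each irreducible chi from the table, <chi_4*chi_2, chi> = (1/10) sum_C |C| (chi_4*chi_2)(C) conj(chi(C)):
  <chi_4*chi_2, chi_1> = (1/10)[1*(2)*conj(1) + 2*(-sqrt(5)/2 - 1/2)*conj(1) + 2*(-1/2 + sqrt(5)/2)*conj(1) + 5*(0)*conj(1)]
      = (1/10)[(2) + (-sqrt(5) - 1) + (-1 + sqrt(5)) + (0)] = 0/10 = 0
  <chi_4*chi_2, chi_2> = (1/10)[1*(2)*conj(1) + 2*(-sqrt(5)/2 - 1/2)*conj(1) + 2*(-1/2 + sqrt(5)/2)*conj(1) + 5*(0)*conj(-1)]
      = (1/10)[(2) + (-sqrt(5) - 1) + (-1 + sqrt(5)) + (0)] = 0/10 = 0
  <chi_4*chi_2, chi_3> = (1/10)[1*(2)*conj(2) + 2*(-sqrt(5)/2 - 1/2)*conj(-1/2 + sqrt(5)/2) + 2*(-1/2 + sqrt(5)/2)*conj(-sqrt(5)/2 - 1/2) + 5*(0)*conj(0)]
      = (1/10)[(4) + (-2) + (-2) + (0)] = 0/10 = 0
  <chi_4*chi_2, chi_4> = (1/10)[1*(2)*conj(2) + 2*(-sqrt(5)/2 - 1/2)*conj(-sqrt(5)/2 - 1/2) + 2*(-1/2 + sqrt(5)/2)*conj(-1/2 + sqrt(5)/2) + 5*(0)*conj(0)]
      = (1/10)[(4) + (sqrt(5) + 3) + (3 - sqrt(5)) + (0)] = 10/10 = 1
Hence the multiplicities are chi_4: 1. Dimension check: dim(chi_4)*dim(chi_2) = 2*1 = 2 and sum (mult * dim) = 1*2 = 2.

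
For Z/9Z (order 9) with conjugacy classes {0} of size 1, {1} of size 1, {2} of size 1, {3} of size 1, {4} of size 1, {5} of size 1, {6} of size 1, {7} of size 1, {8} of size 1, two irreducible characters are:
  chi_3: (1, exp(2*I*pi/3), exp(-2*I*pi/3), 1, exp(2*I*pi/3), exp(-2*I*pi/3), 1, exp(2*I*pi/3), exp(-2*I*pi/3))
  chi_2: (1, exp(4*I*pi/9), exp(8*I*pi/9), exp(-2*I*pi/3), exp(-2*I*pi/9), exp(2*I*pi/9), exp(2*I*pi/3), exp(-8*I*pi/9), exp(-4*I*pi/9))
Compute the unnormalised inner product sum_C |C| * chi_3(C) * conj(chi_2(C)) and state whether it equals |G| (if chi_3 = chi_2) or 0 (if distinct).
Sum = 0; so <chi_3, chi_2> = 0 (distinct irreducibles are orthogonal).

Derivation: Compute term by term over conjugacy classes (|C| * chi_3(C) * conj(chi_2(C))):
  1*(1)*conj(1) + 1*(exp(2*I*pi/3))*conj(exp(4*I*pi/9)) + 1*(exp(-2*I*pi/3))*conj(exp(8*I*pi/9)) + 1*(1)*conj(exp(-2*I*pi/3)) + 1*(exp(2*I*pi/3))*conj(exp(-2*I*pi/9)) + 1*(exp(-2*I*pi/3))*conj(exp(2*I*pi/9)) + 1*(1)*conj(exp(2*I*pi/3)) + 1*(exp(2*I*pi/3))*conj(exp(-8*I*pi/9)) + 1*(exp(-2*I*pi/3))*conj(exp(-4*I*pi/9))
  = (1) + (exp(2*I*pi/9)) + (exp(4*I*pi/9)) + (exp(2*I*pi/3)) + (exp(8*I*pi/9)) + (exp(-8*I*pi/9)) + (exp(-2*I*pi/3)) + (exp(-4*I*pi/9)) + (exp(-2*I*pi/9))
  = 0.
(Exp terms are combined using exp(i*s)*conj(exp(i*t)) = exp(i*(s-t)), and sums of them are collapsed using the identity that for every m > 1 the m distinct m-th roots of unity sum to 0, e.g. 1 + exp(2*I*pi/3) + exp(-2*I*pi/3) = 0.)
Dividing by |G| = 9 gives 0/9 = 0, matching the row-orthogonality relation <chi_3, chi_2> = [chi_3 = chi_2].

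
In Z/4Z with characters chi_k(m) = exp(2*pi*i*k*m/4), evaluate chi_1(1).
chi_1(1) = zeta_4^1 = I

chi_1(1) = zeta_4^(1*1) = zeta_4^1. Since zeta_4^4 = 1, this equals zeta_4^1 = exp(2*pi*i*1/4) = I.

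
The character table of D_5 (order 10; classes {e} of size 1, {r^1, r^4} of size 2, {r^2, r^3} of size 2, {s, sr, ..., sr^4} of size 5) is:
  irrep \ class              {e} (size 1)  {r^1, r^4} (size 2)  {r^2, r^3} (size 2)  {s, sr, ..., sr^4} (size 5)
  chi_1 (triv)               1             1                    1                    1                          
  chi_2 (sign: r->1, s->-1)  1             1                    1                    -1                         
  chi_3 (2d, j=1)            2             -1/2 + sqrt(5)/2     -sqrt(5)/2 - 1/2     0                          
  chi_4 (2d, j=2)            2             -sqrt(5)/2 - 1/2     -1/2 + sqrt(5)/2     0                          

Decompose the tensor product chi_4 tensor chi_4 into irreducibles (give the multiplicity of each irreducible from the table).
chi_4 tensor chi_4 = chi_1 + chi_2 + chi_3 (all other irreducibles have multiplicity 0).

The character of a tensor product is the pointwise product (chi_4 * chi_4)(C) = chi_4(C) * chi_4(C):
  {e}: (2)*(2), {r^1, r^4}: (-sqrt(5)/2 - 1/2)*(-sqrt(5)/2 - 1/2), {r^2, r^3}: (-1/2 + sqrt(5)/2)*(-1/2 + sqrt(5)/2), {s, sr, ..., sr^4}: (0)*(0)
so (chi_4 * chi_4) takes values
  {e} -> 4, {r^1, r^4} -> sqrt(5)/2 + 3/2, {r^2, r^3} -> 3/2 - sqrt(5)/2, {s, sr, ..., sr^4} -> 0.
Now take the inner product of this character with each irreducible chi from the table, <chi_4*chi_4, chi> = (1/10) sum_C |C| (chi_4*chi_4)(C) conj(chi(C)):
  <chi_4*chi_4, chi_1> = (1/10)[1*(4)*conj(1) + 2*(sqrt(5)/2 + 3/2)*conj(1) + 2*(3/2 - sqrt(5)/2)*conj(1) + 5*(0)*conj(1)]
      = (1/10)[(4) + (sqrt(5) + 3) + (3 - sqrt(5)) + (0)] = 10/10 = 1
  <chi_4*chi_4, chi_2> = (1/10)[1*(4)*conj(1) + 2*(sqrt(5)/2 + 3/2)*conj(1) + 2*(3/2 - sqrt(5)/2)*conj(1) + 5*(0)*conj(-1)]
      = (1/10)[(4) + (sqrt(5) + 3) + (3 - sqrt(5)) + (0)] = 10/10 = 1
  <chi_4*chi_4, chi_3> = (1/10)[1*(4)*conj(2) + 2*(sqrt(5)/2 + 3/2)*conj(-1/2 + sqrt(5)/2) + 2*(3/2 - sqrt(5)/2)*conj(-sqrt(5)/2 - 1/2) + 5*(0)*conj(0)]
      = (1/10)[(8) + (1 + sqrt(5)) + (1 - sqrt(5)) + (0)] = 10/10 = 1
  <chi_4*chi_4, chi_4> = (1/10)[1*(4)*conj(2) + 2*(sqrt(5)/2 + 3/2)*conj(-sqrt(5)/2 - 1/2) + 2*(3/2 - sqrt(5)/2)*conj(-1/2 + sqrt(5)/2) + 5*(0)*conj(0)]
      = (1/10)[(8) + (-2*sqrt(5) - 4) + (-4 + 2*sqrt(5)) + (0)] = 0/10 = 0
Hence the multiplicities are chi_1: 1, chi_2: 1, chi_3: 1. Dimension check: dim(chi_4)*dim(chi_4) = 2*2 = 4 and sum (mult * dim) = 1*1 + 1*1 + 1*2 = 4.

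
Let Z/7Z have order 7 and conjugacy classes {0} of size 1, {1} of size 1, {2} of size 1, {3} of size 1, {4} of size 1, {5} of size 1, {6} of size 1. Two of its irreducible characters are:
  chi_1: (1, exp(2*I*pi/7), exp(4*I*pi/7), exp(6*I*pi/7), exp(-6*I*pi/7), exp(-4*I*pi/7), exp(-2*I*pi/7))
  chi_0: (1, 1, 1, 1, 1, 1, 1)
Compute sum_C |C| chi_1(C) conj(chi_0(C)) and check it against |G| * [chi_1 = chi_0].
Sum = 0; so <chi_1, chi_0> = 0 (distinct irreducibles are orthogonal).

Compute term by term over conjugacy classes (|C| * chi_1(C) * conj(chi_0(C))):
  1*(1)*conj(1) + 1*(exp(2*I*pi/7))*conj(1) + 1*(exp(4*I*pi/7))*conj(1) + 1*(exp(6*I*pi/7))*conj(1) + 1*(exp(-6*I*pi/7))*conj(1) + 1*(exp(-4*I*pi/7))*conj(1) + 1*(exp(-2*I*pi/7))*conj(1)
  = (1) + (exp(2*I*pi/7)) + (exp(4*I*pi/7)) + (exp(6*I*pi/7)) + (exp(-6*I*pi/7)) + (exp(-4*I*pi/7)) + (exp(-2*I*pi/7))
  = 0.
(Exp terms are combined using exp(i*s)*conj(exp(i*t)) = exp(i*(s-t)), and sums of them are collapsed using the identity that for every m > 1 the m distinct m-th roots of unity sum to 0, e.g. 1 + exp(2*I*pi/3) + exp(-2*I*pi/3) = 0.)
Dividing by |G| = 7 gives 0/7 = 0, matching the row-orthogonality relation <chi_1, chi_0> = [chi_1 = chi_0].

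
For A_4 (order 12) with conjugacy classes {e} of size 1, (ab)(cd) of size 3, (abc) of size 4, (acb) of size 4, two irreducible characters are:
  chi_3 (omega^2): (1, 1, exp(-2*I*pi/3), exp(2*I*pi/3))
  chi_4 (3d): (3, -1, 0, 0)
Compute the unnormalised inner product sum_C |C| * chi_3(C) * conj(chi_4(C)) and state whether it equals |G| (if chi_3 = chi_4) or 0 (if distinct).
Sum = 0; so <chi_3, chi_4> = 0 (distinct irreducibles are orthogonal).

Compute term by term over conjugacy classes (|C| * chi_3(C) * conj(chi_4(C))):
  1*(1)*conj(3) + 3*(1)*conj(-1) + 4*(exp(-2*I*pi/3))*conj(0) + 4*(exp(2*I*pi/3))*conj(0)
  = (3) + (-3) + (0) + (0)
  = 0.
(Exp terms are combined using exp(i*s)*conj(exp(i*t)) = exp(i*(s-t)), and sums of them are collapsed using the identity that for every m > 1 the m distinct m-th roots of unity sum to 0, e.g. 1 + exp(2*I*pi/3) + exp(-2*I*pi/3) = 0.)
Dividing by |G| = 12 gives 0/12 = 0, matching the row-orthogonality relation <chi_3, chi_4> = [chi_3 = chi_4].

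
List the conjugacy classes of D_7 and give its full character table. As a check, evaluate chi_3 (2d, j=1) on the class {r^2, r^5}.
Conjugacy classes: {e} of size 1, {r^1, r^6} of size 2, {r^2, r^5} of size 2, {r^3, r^4} of size 2, {s, sr, ..., sr^6} of size 7.
Character table:
  irrep \ class              {e} (size 1)  {r^1, r^6} (size 2)  {r^2, r^5} (size 2)  {r^3, r^4} (size 2)  {s, sr, ..., sr^6} (size 7)
  chi_1 (triv)               1             1                    1                    1                    1                          
  chi_2 (sign: r->1, s->-1)  1             1                    1                    1                    -1                         
  chi_3 (2d, j=1)            2             2*cos(2*pi/7)        -2*cos(3*pi/7)       -2*cos(pi/7)         0                          
  chi_4 (2d, j=2)            2             -2*cos(3*pi/7)       -2*cos(pi/7)         2*cos(2*pi/7)        0                          
  chi_5 (2d, j=3)            2             -2*cos(pi/7)         2*cos(2*pi/7)        -2*cos(3*pi/7)       0                          

Spot check: chi_3 (2d, j=1) on {r^2, r^5} = -2*cos(3*pi/7).

Proof sketch: D_7 has order 2*7 = 14 with 5 conjugacy classes, hence 5 irreducibles. Sum of squared dims 1 + 1 + 4 + 4 + 4 = 14 = |G|. Linear characters come from the abelianisation; the 2-dimensional irreps have character r^k -> 2*cos(2*pi*j*k/7), reflections -> 0.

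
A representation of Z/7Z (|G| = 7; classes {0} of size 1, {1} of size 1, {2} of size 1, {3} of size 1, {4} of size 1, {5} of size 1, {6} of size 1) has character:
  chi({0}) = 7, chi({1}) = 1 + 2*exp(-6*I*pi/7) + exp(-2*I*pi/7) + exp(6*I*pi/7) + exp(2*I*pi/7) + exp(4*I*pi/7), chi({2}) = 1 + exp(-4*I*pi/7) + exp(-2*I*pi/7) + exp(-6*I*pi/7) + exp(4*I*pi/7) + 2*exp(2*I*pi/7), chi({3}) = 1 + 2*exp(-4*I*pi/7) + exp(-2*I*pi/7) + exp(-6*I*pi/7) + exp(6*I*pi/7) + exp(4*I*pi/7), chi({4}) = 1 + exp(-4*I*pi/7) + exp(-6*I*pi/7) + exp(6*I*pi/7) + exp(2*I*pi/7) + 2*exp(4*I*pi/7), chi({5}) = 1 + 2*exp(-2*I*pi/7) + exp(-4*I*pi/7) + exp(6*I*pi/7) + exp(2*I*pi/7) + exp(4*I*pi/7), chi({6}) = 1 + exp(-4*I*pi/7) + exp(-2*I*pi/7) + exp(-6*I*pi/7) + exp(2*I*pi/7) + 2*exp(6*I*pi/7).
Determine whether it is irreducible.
Not irreducible (reducible): <chi, chi> = 9 > 1.

Argument: <chi, chi> = (1/|G|) sum_C |C| * |chi(C)|^2 = (1/7)[1*|7|^2 + 1*|1 + 2*exp(-6*I*pi/7) + exp(-2*I*pi/7) + exp(6*I*pi/7) + exp(2*I*pi/7) + exp(4*I*pi/7)|^2 + 1*|1 + exp(-4*I*pi/7) + exp(-2*I*pi/7) + exp(-6*I*pi/7) + exp(4*I*pi/7) + 2*exp(2*I*pi/7)|^2 + 1*|1 + 2*exp(-4*I*pi/7) + exp(-2*I*pi/7) + exp(-6*I*pi/7) + exp(6*I*pi/7) + exp(4*I*pi/7)|^2 + 1*|1 + exp(-4*I*pi/7) + exp(-6*I*pi/7) + exp(6*I*pi/7) + exp(2*I*pi/7) + 2*exp(4*I*pi/7)|^2 + 1*|1 + 2*exp(-2*I*pi/7) + exp(-4*I*pi/7) + exp(6*I*pi/7) + exp(2*I*pi/7) + exp(4*I*pi/7)|^2 + 1*|1 + exp(-4*I*pi/7) + exp(-2*I*pi/7) + exp(-6*I*pi/7) + exp(2*I*pi/7) + 2*exp(6*I*pi/7)|^2]
  = (1/7)[(49) + (9 + 7*exp(-4*I*pi/7) + 6*exp(-2*I*pi/7) + 7*exp(-6*I*pi/7) + 7*exp(6*I*pi/7) + 6*exp(2*I*pi/7) + 7*exp(4*I*pi/7)) + (9 + 6*exp(-4*I*pi/7) + 7*exp(-2*I*pi/7) + 7*exp(-6*I*pi/7) + 7*exp(6*I*pi/7) + 7*exp(2*I*pi/7) + 6*exp(4*I*pi/7)) + (9 + 7*exp(-4*I*pi/7) + 7*exp(-2*I*pi/7) + 6*exp(-6*I*pi/7) + 6*exp(6*I*pi/7) + 7*exp(2*I*pi/7) + 7*exp(4*I*pi/7)) + (9 + 7*exp(-4*I*pi/7) + 7*exp(-2*I*pi/7) + 6*exp(-6*I*pi/7) + 6*exp(6*I*pi/7) + 7*exp(2*I*pi/7) + 7*exp(4*I*pi/7)) + (9 + 6*exp(-4*I*pi/7) + 7*exp(-2*I*pi/7) + 7*exp(-6*I*pi/7) + 7*exp(6*I*pi/7) + 7*exp(2*I*pi/7) + 6*exp(4*I*pi/7)) + (9 + 7*exp(-4*I*pi/7) + 6*exp(-2*I*pi/7) + 7*exp(-6*I*pi/7) + 7*exp(6*I*pi/7) + 6*exp(2*I*pi/7) + 7*exp(4*I*pi/7))] = 63/7 = 9.
(Exp terms are combined using exp(i*s)*conj(exp(i*t)) = exp(i*(s-t)), and sums of them are collapsed using the identity that for every m > 1 the m distinct m-th roots of unity sum to 0, e.g. 1 + exp(2*I*pi/3) + exp(-2*I*pi/3) = 0.)
A character is irreducible iff <chi, chi> = 1, so this representation is reducible.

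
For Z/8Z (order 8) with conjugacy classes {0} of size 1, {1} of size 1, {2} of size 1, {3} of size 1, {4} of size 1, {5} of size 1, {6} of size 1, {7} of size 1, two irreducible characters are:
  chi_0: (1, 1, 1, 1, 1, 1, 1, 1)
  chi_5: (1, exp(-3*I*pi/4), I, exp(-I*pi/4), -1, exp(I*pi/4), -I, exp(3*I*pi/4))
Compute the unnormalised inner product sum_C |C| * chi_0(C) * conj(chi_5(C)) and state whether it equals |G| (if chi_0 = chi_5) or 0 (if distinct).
Sum = 0; so <chi_0, chi_5> = 0 (distinct irreducibles are orthogonal).

Solution. Compute term by term over conjugacy classes (|C| * chi_0(C) * conj(chi_5(C))):
  1*(1)*conj(1) + 1*(1)*conj(exp(-3*I*pi/4)) + 1*(1)*conj(I) + 1*(1)*conj(exp(-I*pi/4)) + 1*(1)*conj(-1) + 1*(1)*conj(exp(I*pi/4)) + 1*(1)*conj(-I) + 1*(1)*conj(exp(3*I*pi/4))
  = (1) + (exp(3*I*pi/4)) + (-I) + (exp(I*pi/4)) + (-1) + (exp(-I*pi/4)) + (I) + (exp(-3*I*pi/4))
  = 0.
(Exp terms are combined using exp(i*s)*conj(exp(i*t)) = exp(i*(s-t)), and sums of them are collapsed using the identity that for every m > 1 the m distinct m-th roots of unity sum to 0, e.g. 1 + exp(2*I*pi/3) + exp(-2*I*pi/3) = 0.)
Dividing by |G| = 8 gives 0/8 = 0, matching the row-orthogonality relation <chi_0, chi_5> = [chi_0 = chi_5].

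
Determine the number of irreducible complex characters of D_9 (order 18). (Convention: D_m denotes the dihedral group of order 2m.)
6

Justification: The number of irreducible complex representations of a finite group equals its number of conjugacy classes. D_9 has 6 conjugacy classes ((n+3)/2 for n odd), so D_9 (order 18) has exactly 6 irreducible complex representations.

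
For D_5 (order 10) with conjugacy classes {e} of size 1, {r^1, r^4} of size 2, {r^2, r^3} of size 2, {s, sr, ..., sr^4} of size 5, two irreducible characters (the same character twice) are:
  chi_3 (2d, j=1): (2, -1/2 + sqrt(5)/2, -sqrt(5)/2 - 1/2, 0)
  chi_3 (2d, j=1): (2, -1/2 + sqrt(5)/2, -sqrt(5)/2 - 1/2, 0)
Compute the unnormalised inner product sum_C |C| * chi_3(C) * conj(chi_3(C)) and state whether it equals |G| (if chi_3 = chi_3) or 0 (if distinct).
Sum = 10 = |G| = 10; so <chi_3, chi_3> = 1 (norm-1 confirms irreducibility).

Justification: Compute term by term over conjugacy classes (|C| * chi_3(C) * conj(chi_3(C))):
  1*(2)*conj(2) + 2*(-1/2 + sqrt(5)/2)*conj(-1/2 + sqrt(5)/2) + 2*(-sqrt(5)/2 - 1/2)*conj(-sqrt(5)/2 - 1/2) + 5*(0)*conj(0)
  = (4) + (3 - sqrt(5)) + (sqrt(5) + 3) + (0)
  = 10.
Dividing by |G| = 10 gives 10/10 = 1, matching the row-orthogonality relation <chi_3, chi_3> = [chi_3 = chi_3].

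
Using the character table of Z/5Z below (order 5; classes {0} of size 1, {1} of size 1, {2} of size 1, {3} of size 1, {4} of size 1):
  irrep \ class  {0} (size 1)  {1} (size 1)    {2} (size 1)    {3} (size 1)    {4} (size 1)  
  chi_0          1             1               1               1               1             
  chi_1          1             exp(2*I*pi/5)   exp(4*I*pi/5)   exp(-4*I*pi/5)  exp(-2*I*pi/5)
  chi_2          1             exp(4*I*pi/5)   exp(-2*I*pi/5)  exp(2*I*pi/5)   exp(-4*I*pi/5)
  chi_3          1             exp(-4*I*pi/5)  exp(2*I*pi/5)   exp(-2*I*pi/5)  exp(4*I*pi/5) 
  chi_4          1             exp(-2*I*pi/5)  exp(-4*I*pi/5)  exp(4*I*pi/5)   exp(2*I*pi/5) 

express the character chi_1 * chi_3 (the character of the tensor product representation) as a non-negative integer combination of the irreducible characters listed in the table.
chi_1 tensor chi_3 = chi_4 (all other irreducibles have multiplicity 0).

Reasoning: The character of a tensor product is the pointwise product (chi_1 * chi_3)(C) = chi_1(C) * chi_3(C):
  {0}: (1)*(1), {1}: (exp(2*I*pi/5))*(exp(-4*I*pi/5)), {2}: (exp(4*I*pi/5))*(exp(2*I*pi/5)), {3}: (exp(-4*I*pi/5))*(exp(-2*I*pi/5)), {4}: (exp(-2*I*pi/5))*(exp(4*I*pi/5))
so (chi_1 * chi_3) takes values
  {0} -> 1, {1} -> exp(-2*I*pi/5), {2} -> exp(-4*I*pi/5), {3} -> exp(4*I*pi/5), {4} -> exp(2*I*pi/5).
Now take the inner product of this character with each irreducible chi from the table, <chi_1*chi_3, chi> = (1/5) sum_C |C| (chi_1*chi_3)(C) conj(chi(C)):
  <chi_1*chi_3, chi_0> = (1/5)[1*(1)*conj(1) + 1*(exp(-2*I*pi/5))*conj(1) + 1*(exp(-4*I*pi/5))*conj(1) + 1*(exp(4*I*pi/5))*conj(1) + 1*(exp(2*I*pi/5))*conj(1)]
      = (1/5)[(1) + (exp(-2*I*pi/5)) + (exp(-4*I*pi/5)) + (exp(4*I*pi/5)) + (exp(2*I*pi/5))] = 0/5 = 0
  <chi_1*chi_3, chi_1> = (1/5)[1*(1)*conj(1) + 1*(exp(-2*I*pi/5))*conj(exp(2*I*pi/5)) + 1*(exp(-4*I*pi/5))*conj(exp(4*I*pi/5)) + 1*(exp(4*I*pi/5))*conj(exp(-4*I*pi/5)) + 1*(exp(2*I*pi/5))*conj(exp(-2*I*pi/5))]
      = (1/5)[(1) + (exp(-4*I*pi/5)) + (exp(2*I*pi/5)) + (exp(-2*I*pi/5)) + (exp(4*I*pi/5))] = 0/5 = 0
  <chi_1*chi_3, chi_2> = (1/5)[1*(1)*conj(1) + 1*(exp(-2*I*pi/5))*conj(exp(4*I*pi/5)) + 1*(exp(-4*I*pi/5))*conj(exp(-2*I*pi/5)) + 1*(exp(4*I*pi/5))*conj(exp(2*I*pi/5)) + 1*(exp(2*I*pi/5))*conj(exp(-4*I*pi/5))]
      = (1/5)[(1) + (exp(4*I*pi/5)) + (exp(-2*I*pi/5)) + (exp(2*I*pi/5)) + (exp(-4*I*pi/5))] = 0/5 = 0
  <chi_1*chi_3, chi_3> = (1/5)[1*(1)*conj(1) + 1*(exp(-2*I*pi/5))*conj(exp(-4*I*pi/5)) + 1*(exp(-4*I*pi/5))*conj(exp(2*I*pi/5)) + 1*(exp(4*I*pi/5))*conj(exp(-2*I*pi/5)) + 1*(exp(2*I*pi/5))*conj(exp(4*I*pi/5))]
      = (1/5)[(1) + (exp(2*I*pi/5)) + (exp(4*I*pi/5)) + (exp(-4*I*pi/5)) + (exp(-2*I*pi/5))] = 0/5 = 0
  <chi_1*chi_3, chi_4> = (1/5)[1*(1)*conj(1) + 1*(exp(-2*I*pi/5))*conj(exp(-2*I*pi/5)) + 1*(exp(-4*I*pi/5))*conj(exp(-4*I*pi/5)) + 1*(exp(4*I*pi/5))*conj(exp(4*I*pi/5)) + 1*(exp(2*I*pi/5))*conj(exp(2*I*pi/5))]
      = (1/5)[(1) + (1) + (1) + (1) + (1)] = 5/5 = 1
(Exp terms are combined using exp(i*s)*conj(exp(i*t)) = exp(i*(s-t)), and sums of them are collapsed using the identity that for every m > 1 the m distinct m-th roots of unity sum to 0, e.g. 1 + exp(2*I*pi/3) + exp(-2*I*pi/3) = 0.)
Hence the multiplicities are chi_4: 1. Dimension check: dim(chi_1)*dim(chi_3) = 1*1 = 1 and sum (mult * dim) = 1*1 = 1.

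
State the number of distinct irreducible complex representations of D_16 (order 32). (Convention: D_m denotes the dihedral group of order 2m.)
11

Argument: The number of irreducible complex representations of a finite group equals its number of conjugacy classes. D_16 has 11 conjugacy classes (n/2 + 3 for n even), so D_16 (order 32) has exactly 11 irreducible complex representations.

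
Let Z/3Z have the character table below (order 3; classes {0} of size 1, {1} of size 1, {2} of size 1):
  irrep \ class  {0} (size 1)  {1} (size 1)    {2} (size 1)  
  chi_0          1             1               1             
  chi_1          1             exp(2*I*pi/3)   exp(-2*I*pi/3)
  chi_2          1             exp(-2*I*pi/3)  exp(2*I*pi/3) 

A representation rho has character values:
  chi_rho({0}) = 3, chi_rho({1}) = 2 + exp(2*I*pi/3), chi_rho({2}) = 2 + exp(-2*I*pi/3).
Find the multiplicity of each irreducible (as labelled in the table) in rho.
Multiplicities: chi_0: 2, chi_1: 1, chi_2: 0.

Details: Use <chi_rho, chi> = (1/|G|) sum_C |C| * chi_rho(C) * conj(chi(C)) with |G| = 3 for each irreducible chi in the table:
  <chi_rho, chi_0> = (1/3)[1*(3)*conj(1) + 1*(2 + exp(2*I*pi/3))*conj(1) + 1*(2 + exp(-2*I*pi/3))*conj(1)]
      = (1/3)[(3) + (2 + exp(2*I*pi/3)) + (2 + exp(-2*I*pi/3))] = 6/3 = 2
  <chi_rho, chi_1> = (1/3)[1*(3)*conj(1) + 1*(2 + exp(2*I*pi/3))*conj(exp(2*I*pi/3)) + 1*(2 + exp(-2*I*pi/3))*conj(exp(-2*I*pi/3))]
      = (1/3)[(3) + (1 + 2*exp(-2*I*pi/3)) + (1 + 2*exp(2*I*pi/3))] = 3/3 = 1
  <chi_rho, chi_2> = (1/3)[1*(3)*conj(1) + 1*(2 + exp(2*I*pi/3))*conj(exp(-2*I*pi/3)) + 1*(2 + exp(-2*I*pi/3))*conj(exp(2*I*pi/3))]
      = (1/3)[(3) + (exp(-2*I*pi/3) + 2*exp(2*I*pi/3)) + (2*exp(-2*I*pi/3) + exp(2*I*pi/3))] = 0/3 = 0
(Exp terms are combined using exp(i*s)*conj(exp(i*t)) = exp(i*(s-t)), and sums of them are collapsed using the identity that for every m > 1 the m distinct m-th roots of unity sum to 0, e.g. 1 + exp(2*I*pi/3) + exp(-2*I*pi/3) = 0.)
Dimension check: dim(rho) = sum (mult * dim) = 2*1 + 1*1 + 0*1 = 3 = chi_rho(e) = 3.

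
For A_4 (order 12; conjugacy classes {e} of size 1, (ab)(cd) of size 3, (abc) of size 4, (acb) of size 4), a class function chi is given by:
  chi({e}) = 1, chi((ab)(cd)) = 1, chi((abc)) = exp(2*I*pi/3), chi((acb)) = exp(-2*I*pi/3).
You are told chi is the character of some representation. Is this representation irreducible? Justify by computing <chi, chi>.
Irreducible: <chi, chi> = 1.

Justification: <chi, chi> = (1/|G|) sum_C |C| * |chi(C)|^2 = (1/12)[1*|1|^2 + 3*|1|^2 + 4*|exp(2*I*pi/3)|^2 + 4*|exp(-2*I*pi/3)|^2]
  = (1/12)[(1) + (3) + (4) + (4)] = 12/12 = 1.
(Exp terms are combined using exp(i*s)*conj(exp(i*t)) = exp(i*(s-t)), and sums of them are collapsed using the identity that for every m > 1 the m distinct m-th roots of unity sum to 0, e.g. 1 + exp(2*I*pi/3) + exp(-2*I*pi/3) = 0.)
A character is irreducible iff <chi, chi> = 1, so this representation is irreducible.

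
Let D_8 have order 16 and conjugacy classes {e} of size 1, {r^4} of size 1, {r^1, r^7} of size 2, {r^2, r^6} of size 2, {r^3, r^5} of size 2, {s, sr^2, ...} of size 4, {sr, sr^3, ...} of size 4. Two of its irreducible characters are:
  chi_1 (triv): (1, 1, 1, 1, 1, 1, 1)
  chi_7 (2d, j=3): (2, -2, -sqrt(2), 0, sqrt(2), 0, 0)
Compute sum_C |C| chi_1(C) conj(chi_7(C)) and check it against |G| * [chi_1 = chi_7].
Sum = 0; so <chi_1, chi_7> = 0 (distinct irreducibles are orthogonal).

Details: Compute term by term over conjugacy classes (|C| * chi_1(C) * conj(chi_7(C))):
  1*(1)*conj(2) + 1*(1)*conj(-2) + 2*(1)*conj(-sqrt(2)) + 2*(1)*conj(0) + 2*(1)*conj(sqrt(2)) + 4*(1)*conj(0) + 4*(1)*conj(0)
  = (2) + (-2) + (-2*sqrt(2)) + (0) + (2*sqrt(2)) + (0) + (0)
  = 0.
Dividing by |G| = 16 gives 0/16 = 0, matching the row-orthogonality relation <chi_1, chi_7> = [chi_1 = chi_7].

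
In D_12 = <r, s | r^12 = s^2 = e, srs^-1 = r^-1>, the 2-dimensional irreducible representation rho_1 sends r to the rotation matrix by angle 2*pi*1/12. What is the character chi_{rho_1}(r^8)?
chi_{rho_1}(r^8) = 2*cos(2*pi*1*8/12) = -1

Why: rho_1(r^8) is rotation by angle 2*pi*1*8/12, whose trace is 2*cos(2*pi*1*8/12) = -1.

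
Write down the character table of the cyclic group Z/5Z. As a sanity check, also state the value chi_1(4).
Character table of Z/5Z (irreps indexed chi_0,...,chi_4 with chi_k(m) = zeta_5^(k*m), zeta_5 = exp(2*pi*i/5)):
  irrep \ class  {0} (size 1)  {1} (size 1)    {2} (size 1)    {3} (size 1)    {4} (size 1)  
  chi_0          1             1               1               1               1             
  chi_1          1             exp(2*I*pi/5)   exp(4*I*pi/5)   exp(-4*I*pi/5)  exp(-2*I*pi/5)
  chi_2          1             exp(4*I*pi/5)   exp(-2*I*pi/5)  exp(2*I*pi/5)   exp(-4*I*pi/5)
  chi_3          1             exp(-4*I*pi/5)  exp(2*I*pi/5)   exp(-2*I*pi/5)  exp(4*I*pi/5) 
  chi_4          1             exp(-2*I*pi/5)  exp(-4*I*pi/5)  exp(4*I*pi/5)   exp(2*I*pi/5) 

Spot check: chi_1(4) = zeta_5^(1*4) = zeta_5^4 = exp(-2*I*pi/5).

Solution. Z/5Z is abelian, so all 5 irreducible complex representations are 1-dimensional. They are given by chi_k(m) = zeta_5^(k*m) for k = 0,...,4. Row orthogonality: sum_m chi_k(m) conj(chi_l(m)) = 5 * [k = l].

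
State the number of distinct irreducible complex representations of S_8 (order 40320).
22

Working: The number of irreducible complex representations of a finite group equals its number of conjugacy classes. Conjugacy classes in S_8 correspond to cycle types, i.e. partitions of 8; there are p(8) = 22 of them, so S_8 (order 40320) has exactly 22 irreducible complex representations.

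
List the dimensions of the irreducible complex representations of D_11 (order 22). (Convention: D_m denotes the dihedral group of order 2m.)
Dimensions: 1, 1, 2, 2, 2, 2, 2

Explanation: There are 7 irreducibles (= number of conjugacy classes). Their dimensions d_i satisfy sum d_i^2 = |G| = 22: 1 + 1 + 4 + 4 + 4 + 4 + 4 = 22.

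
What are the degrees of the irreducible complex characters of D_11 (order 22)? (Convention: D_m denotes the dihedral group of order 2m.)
Dimensions: 1, 1, 2, 2, 2, 2, 2

Working: There are 7 irreducibles (= number of conjugacy classes). Their dimensions d_i satisfy sum d_i^2 = |G| = 22: 1 + 1 + 4 + 4 + 4 + 4 + 4 = 22.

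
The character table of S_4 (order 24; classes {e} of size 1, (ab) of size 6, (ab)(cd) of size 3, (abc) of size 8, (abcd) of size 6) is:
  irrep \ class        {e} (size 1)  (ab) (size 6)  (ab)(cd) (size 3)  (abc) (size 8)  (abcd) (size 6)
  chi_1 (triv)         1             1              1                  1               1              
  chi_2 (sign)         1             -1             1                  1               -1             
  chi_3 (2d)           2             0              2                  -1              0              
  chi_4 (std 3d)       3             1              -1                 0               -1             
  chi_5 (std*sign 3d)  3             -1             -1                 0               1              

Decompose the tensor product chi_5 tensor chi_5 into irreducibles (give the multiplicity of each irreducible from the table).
chi_5 tensor chi_5 = chi_1 + chi_3 + chi_4 + chi_5 (all other irreducibles have multiplicity 0).

Why: The character of a tensor product is the pointwise product (chi_5 * chi_5)(C) = chi_5(C) * chi_5(C):
  {e}: (3)*(3), (ab): (-1)*(-1), (ab)(cd): (-1)*(-1), (abc): (0)*(0), (abcd): (1)*(1)
so (chi_5 * chi_5) takes values
  {e} -> 9, (ab) -> 1, (ab)(cd) -> 1, (abc) -> 0, (abcd) -> 1.
Now take the inner product of this character with each irreducible chi from the table, <chi_5*chi_5, chi> = (1/24) sum_C |C| (chi_5*chi_5)(C) conj(chi(C)):
  <chi_5*chi_5, chi_1> = (1/24)[1*(9)*conj(1) + 6*(1)*conj(1) + 3*(1)*conj(1) + 8*(0)*conj(1) + 6*(1)*conj(1)]
      = (1/24)[(9) + (6) + (3) + (0) + (6)] = 24/24 = 1
  <chi_5*chi_5, chi_2> = (1/24)[1*(9)*conj(1) + 6*(1)*conj(-1) + 3*(1)*conj(1) + 8*(0)*conj(1) + 6*(1)*conj(-1)]
      = (1/24)[(9) + (-6) + (3) + (0) + (-6)] = 0/24 = 0
  <chi_5*chi_5, chi_3> = (1/24)[1*(9)*conj(2) + 6*(1)*conj(0) + 3*(1)*conj(2) + 8*(0)*conj(-1) + 6*(1)*conj(0)]
      = (1/24)[(18) + (0) + (6) + (0) + (0)] = 24/24 = 1
  <chi_5*chi_5, chi_4> = (1/24)[1*(9)*conj(3) + 6*(1)*conj(1) + 3*(1)*conj(-1) + 8*(0)*conj(0) + 6*(1)*conj(-1)]
      = (1/24)[(27) + (6) + (-3) + (0) + (-6)] = 24/24 = 1
  <chi_5*chi_5, chi_5> = (1/24)[1*(9)*conj(3) + 6*(1)*conj(-1) + 3*(1)*conj(-1) + 8*(0)*conj(0) + 6*(1)*conj(1)]
      = (1/24)[(27) + (-6) + (-3) + (0) + (6)] = 24/24 = 1
Hence the multiplicities are chi_1: 1, chi_3: 1, chi_4: 1, chi_5: 1. Dimension check: dim(chi_5)*dim(chi_5) = 3*3 = 9 and sum (mult * dim) = 1*1 + 1*2 + 1*3 + 1*3 = 9.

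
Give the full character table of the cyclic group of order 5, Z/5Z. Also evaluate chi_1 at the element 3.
Character table of Z/5Z (irreps indexed chi_0,...,chi_4 with chi_k(m) = zeta_5^(k*m), zeta_5 = exp(2*pi*i/5)):
  irrep \ class  {0} (size 1)  {1} (size 1)    {2} (size 1)    {3} (size 1)    {4} (size 1)  
  chi_0          1             1               1               1               1             
  chi_1          1             exp(2*I*pi/5)   exp(4*I*pi/5)   exp(-4*I*pi/5)  exp(-2*I*pi/5)
  chi_2          1             exp(4*I*pi/5)   exp(-2*I*pi/5)  exp(2*I*pi/5)   exp(-4*I*pi/5)
  chi_3          1             exp(-4*I*pi/5)  exp(2*I*pi/5)   exp(-2*I*pi/5)  exp(4*I*pi/5) 
  chi_4          1             exp(-2*I*pi/5)  exp(-4*I*pi/5)  exp(4*I*pi/5)   exp(2*I*pi/5) 

Spot check: chi_1(3) = zeta_5^(1*3) = zeta_5^3 = exp(-4*I*pi/5).

Explanation: Z/5Z is abelian, so all 5 irreducible complex representations are 1-dimensional. They are given by chi_k(m) = zeta_5^(k*m) for k = 0,...,4. Row orthogonality: sum_m chi_k(m) conj(chi_l(m)) = 5 * [k = l].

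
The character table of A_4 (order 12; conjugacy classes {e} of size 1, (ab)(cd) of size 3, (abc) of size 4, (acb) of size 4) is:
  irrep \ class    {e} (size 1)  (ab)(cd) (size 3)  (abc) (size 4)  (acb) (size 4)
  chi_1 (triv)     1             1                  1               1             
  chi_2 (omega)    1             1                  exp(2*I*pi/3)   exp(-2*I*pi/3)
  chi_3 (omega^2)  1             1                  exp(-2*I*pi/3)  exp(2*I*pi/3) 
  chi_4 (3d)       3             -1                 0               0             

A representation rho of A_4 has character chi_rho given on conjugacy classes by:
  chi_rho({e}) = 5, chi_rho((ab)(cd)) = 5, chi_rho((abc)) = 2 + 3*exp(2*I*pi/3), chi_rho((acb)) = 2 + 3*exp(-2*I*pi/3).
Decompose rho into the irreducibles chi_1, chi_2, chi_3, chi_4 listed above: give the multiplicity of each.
Multiplicities: chi_1: 2, chi_2: 3, chi_3: 0, chi_4: 0.

Argument: Use <chi_rho, chi> = (1/|G|) sum_C |C| * chi_rho(C) * conj(chi(C)) with |G| = 12 for each irreducible chi in the table:
  <chi_rho, chi_1> = (1/12)[1*(5)*conj(1) + 3*(5)*conj(1) + 4*(2 + 3*exp(2*I*pi/3))*conj(1) + 4*(2 + 3*exp(-2*I*pi/3))*conj(1)]
      = (1/12)[(5) + (15) + (8 + 12*exp(2*I*pi/3)) + (8 + 12*exp(-2*I*pi/3))] = 24/12 = 2
  <chi_rho, chi_2> = (1/12)[1*(5)*conj(1) + 3*(5)*conj(1) + 4*(2 + 3*exp(2*I*pi/3))*conj(exp(2*I*pi/3)) + 4*(2 + 3*exp(-2*I*pi/3))*conj(exp(-2*I*pi/3))]
      = (1/12)[(5) + (15) + (12 + 8*exp(-2*I*pi/3)) + (12 + 8*exp(2*I*pi/3))] = 36/12 = 3
  <chi_rho, chi_3> = (1/12)[1*(5)*conj(1) + 3*(5)*conj(1) + 4*(2 + 3*exp(2*I*pi/3))*conj(exp(-2*I*pi/3)) + 4*(2 + 3*exp(-2*I*pi/3))*conj(exp(2*I*pi/3))]
      = (1/12)[(5) + (15) + (12*exp(-2*I*pi/3) + 8*exp(2*I*pi/3)) + (8*exp(-2*I*pi/3) + 12*exp(2*I*pi/3))] = 0/12 = 0
  <chi_rho, chi_4> = (1/12)[1*(5)*conj(3) + 3*(5)*conj(-1) + 4*(2 + 3*exp(2*I*pi/3))*conj(0) + 4*(2 + 3*exp(-2*I*pi/3))*conj(0)]
      = (1/12)[(15) + (-15) + (0) + (0)] = 0/12 = 0
(Exp terms are combined using exp(i*s)*conj(exp(i*t)) = exp(i*(s-t)), and sums of them are collapsed using the identity that for every m > 1 the m distinct m-th roots of unity sum to 0, e.g. 1 + exp(2*I*pi/3) + exp(-2*I*pi/3) = 0.)
Dimension check: dim(rho) = sum (mult * dim) = 2*1 + 3*1 + 0*1 + 0*3 = 5 = chi_rho(e) = 5.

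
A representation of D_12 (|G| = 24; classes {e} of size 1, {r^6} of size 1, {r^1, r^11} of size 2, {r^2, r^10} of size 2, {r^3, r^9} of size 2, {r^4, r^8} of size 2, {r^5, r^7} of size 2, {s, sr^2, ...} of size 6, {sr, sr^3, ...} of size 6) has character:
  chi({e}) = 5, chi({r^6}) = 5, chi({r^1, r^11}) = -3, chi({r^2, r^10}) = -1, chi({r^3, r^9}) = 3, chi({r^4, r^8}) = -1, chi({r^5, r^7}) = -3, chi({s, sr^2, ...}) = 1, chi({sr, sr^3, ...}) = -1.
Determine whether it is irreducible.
Not irreducible (reducible): <chi, chi> = 5 > 1.

Explanation: <chi, chi> = (1/|G|) sum_C |C| * |chi(C)|^2 = (1/24)[1*|5|^2 + 1*|5|^2 + 2*|-3|^2 + 2*|-1|^2 + 2*|3|^2 + 2*|-1|^2 + 2*|-3|^2 + 6*|1|^2 + 6*|-1|^2]
  = (1/24)[(25) + (25) + (18) + (2) + (18) + (2) + (18) + (6) + (6)] = 120/24 = 5.
A character is irreducible iff <chi, chi> = 1, so this representation is reducible.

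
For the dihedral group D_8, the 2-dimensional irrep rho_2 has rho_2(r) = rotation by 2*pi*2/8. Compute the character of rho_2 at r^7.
chi_{rho_2}(r^7) = 2*cos(2*pi*2*7/8) = 0

Working: rho_2(r^7) is rotation by angle 2*pi*2*7/8, whose trace is 2*cos(2*pi*2*7/8) = 0.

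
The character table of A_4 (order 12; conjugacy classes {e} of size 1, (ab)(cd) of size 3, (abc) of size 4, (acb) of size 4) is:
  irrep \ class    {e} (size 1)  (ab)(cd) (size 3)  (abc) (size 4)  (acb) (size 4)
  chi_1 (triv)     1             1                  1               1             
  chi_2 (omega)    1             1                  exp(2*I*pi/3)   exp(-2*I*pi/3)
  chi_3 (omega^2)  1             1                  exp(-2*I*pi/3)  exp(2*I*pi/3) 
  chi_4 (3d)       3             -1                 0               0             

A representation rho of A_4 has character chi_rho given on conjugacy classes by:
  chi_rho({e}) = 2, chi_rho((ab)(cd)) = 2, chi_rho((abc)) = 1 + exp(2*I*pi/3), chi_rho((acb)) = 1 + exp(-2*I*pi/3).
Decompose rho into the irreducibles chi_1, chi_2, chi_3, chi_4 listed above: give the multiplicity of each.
Multiplicities: chi_1: 1, chi_2: 1, chi_3: 0, chi_4: 0.

Reasoning: Use <chi_rho, chi> = (1/|G|) sum_C |C| * chi_rho(C) * conj(chi(C)) with |G| = 12 for each irreducible chi in the table:
  <chi_rho, chi_1> = (1/12)[1*(2)*conj(1) + 3*(2)*conj(1) + 4*(1 + exp(2*I*pi/3))*conj(1) + 4*(1 + exp(-2*I*pi/3))*conj(1)]
      = (1/12)[(2) + (6) + (4 + 4*exp(2*I*pi/3)) + (4 + 4*exp(-2*I*pi/3))] = 12/12 = 1
  <chi_rho, chi_2> = (1/12)[1*(2)*conj(1) + 3*(2)*conj(1) + 4*(1 + exp(2*I*pi/3))*conj(exp(2*I*pi/3)) + 4*(1 + exp(-2*I*pi/3))*conj(exp(-2*I*pi/3))]
      = (1/12)[(2) + (6) + (4 + 4*exp(-2*I*pi/3)) + (4 + 4*exp(2*I*pi/3))] = 12/12 = 1
  <chi_rho, chi_3> = (1/12)[1*(2)*conj(1) + 3*(2)*conj(1) + 4*(1 + exp(2*I*pi/3))*conj(exp(-2*I*pi/3)) + 4*(1 + exp(-2*I*pi/3))*conj(exp(2*I*pi/3))]
      = (1/12)[(2) + (6) + (-4) + (-4)] = 0/12 = 0
  <chi_rho, chi_4> = (1/12)[1*(2)*conj(3) + 3*(2)*conj(-1) + 4*(1 + exp(2*I*pi/3))*conj(0) + 4*(1 + exp(-2*I*pi/3))*conj(0)]
      = (1/12)[(6) + (-6) + (0) + (0)] = 0/12 = 0
(Exp terms are combined using exp(i*s)*conj(exp(i*t)) = exp(i*(s-t)), and sums of them are collapsed using the identity that for every m > 1 the m distinct m-th roots of unity sum to 0, e.g. 1 + exp(2*I*pi/3) + exp(-2*I*pi/3) = 0.)
Dimension check: dim(rho) = sum (mult * dim) = 1*1 + 1*1 + 0*1 + 0*3 = 2 = chi_rho(e) = 2.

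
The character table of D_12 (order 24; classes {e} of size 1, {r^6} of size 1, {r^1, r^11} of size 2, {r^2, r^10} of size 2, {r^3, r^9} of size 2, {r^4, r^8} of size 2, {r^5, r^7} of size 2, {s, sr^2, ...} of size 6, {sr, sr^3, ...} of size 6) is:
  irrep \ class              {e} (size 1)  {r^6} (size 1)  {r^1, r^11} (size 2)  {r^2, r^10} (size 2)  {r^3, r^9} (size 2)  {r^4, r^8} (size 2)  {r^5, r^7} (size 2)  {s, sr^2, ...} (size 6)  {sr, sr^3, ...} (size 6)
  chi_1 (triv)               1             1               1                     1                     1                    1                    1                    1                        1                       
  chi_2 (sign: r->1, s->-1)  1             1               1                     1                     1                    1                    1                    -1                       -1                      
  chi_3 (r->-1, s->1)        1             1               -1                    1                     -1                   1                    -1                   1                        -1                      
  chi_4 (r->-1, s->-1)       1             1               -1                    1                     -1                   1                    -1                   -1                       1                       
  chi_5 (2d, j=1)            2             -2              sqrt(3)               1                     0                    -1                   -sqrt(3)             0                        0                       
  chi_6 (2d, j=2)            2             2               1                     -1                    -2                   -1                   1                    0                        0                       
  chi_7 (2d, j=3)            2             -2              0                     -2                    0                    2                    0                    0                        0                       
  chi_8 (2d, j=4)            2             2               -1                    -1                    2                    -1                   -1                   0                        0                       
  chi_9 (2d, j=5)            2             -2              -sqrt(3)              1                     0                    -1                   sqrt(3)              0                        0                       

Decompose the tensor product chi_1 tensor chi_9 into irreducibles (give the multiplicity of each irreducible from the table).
chi_1 tensor chi_9 = chi_9 (all other irreducibles have multiplicity 0).

Proof sketch: The character of a tensor product is the pointwise product (chi_1 * chi_9)(C) = chi_1(C) * chi_9(C):
  {e}: (1)*(2), {r^6}: (1)*(-2), {r^1, r^11}: (1)*(-sqrt(3)), {r^2, r^10}: (1)*(1), {r^3, r^9}: (1)*(0), {r^4, r^8}: (1)*(-1), {r^5, r^7}: (1)*(sqrt(3)), {s, sr^2, ...}: (1)*(0), {sr, sr^3, ...}: (1)*(0)
so (chi_1 * chi_9) takes values
  {e} -> 2, {r^6} -> -2, {r^1, r^11} -> -sqrt(3), {r^2, r^10} -> 1, {r^3, r^9} -> 0, {r^4, r^8} -> -1, {r^5, r^7} -> sqrt(3), {s, sr^2, ...} -> 0, {sr, sr^3, ...} -> 0.
Now take the inner product of this character with each irreducible chi from the table, <chi_1*chi_9, chi> = (1/24) sum_C |C| (chi_1*chi_9)(C) conj(chi(C)):
  <chi_1*chi_9, chi_1> = (1/24)[1*(2)*conj(1) + 1*(-2)*conj(1) + 2*(-sqrt(3))*conj(1) + 2*(1)*conj(1) + 2*(0)*conj(1) + 2*(-1)*conj(1) + 2*(sqrt(3))*conj(1) + 6*(0)*conj(1) + 6*(0)*conj(1)]
      = (1/24)[(2) + (-2) + (-2*sqrt(3)) + (2) + (0) + (-2) + (2*sqrt(3)) + (0) + (0)] = 0/24 = 0
  <chi_1*chi_9, chi_2> = (1/24)[1*(2)*conj(1) + 1*(-2)*conj(1) + 2*(-sqrt(3))*conj(1) + 2*(1)*conj(1) + 2*(0)*conj(1) + 2*(-1)*conj(1) + 2*(sqrt(3))*conj(1) + 6*(0)*conj(-1) + 6*(0)*conj(-1)]
      = (1/24)[(2) + (-2) + (-2*sqrt(3)) + (2) + (0) + (-2) + (2*sqrt(3)) + (0) + (0)] = 0/24 = 0
  <chi_1*chi_9, chi_3> = (1/24)[1*(2)*conj(1) + 1*(-2)*conj(1) + 2*(-sqrt(3))*conj(-1) + 2*(1)*conj(1) + 2*(0)*conj(-1) + 2*(-1)*conj(1) + 2*(sqrt(3))*conj(-1) + 6*(0)*conj(1) + 6*(0)*conj(-1)]
      = (1/24)[(2) + (-2) + (2*sqrt(3)) + (2) + (0) + (-2) + (-2*sqrt(3)) + (0) + (0)] = 0/24 = 0
  <chi_1*chi_9, chi_4> = (1/24)[1*(2)*conj(1) + 1*(-2)*conj(1) + 2*(-sqrt(3))*conj(-1) + 2*(1)*conj(1) + 2*(0)*conj(-1) + 2*(-1)*conj(1) + 2*(sqrt(3))*conj(-1) + 6*(0)*conj(-1) + 6*(0)*conj(1)]
      = (1/24)[(2) + (-2) + (2*sqrt(3)) + (2) + (0) + (-2) + (-2*sqrt(3)) + (0) + (0)] = 0/24 = 0
  <chi_1*chi_9, chi_5> = (1/24)[1*(2)*conj(2) + 1*(-2)*conj(-2) + 2*(-sqrt(3))*conj(sqrt(3)) + 2*(1)*conj(1) + 2*(0)*conj(0) + 2*(-1)*conj(-1) + 2*(sqrt(3))*conj(-sqrt(3)) + 6*(0)*conj(0) + 6*(0)*conj(0)]
      = (1/24)[(4) + (4) + (-6) + (2) + (0) + (2) + (-6) + (0) + (0)] = 0/24 = 0
  <chi_1*chi_9, chi_6> = (1/24)[1*(2)*conj(2) + 1*(-2)*conj(2) + 2*(-sqrt(3))*conj(1) + 2*(1)*conj(-1) + 2*(0)*conj(-2) + 2*(-1)*conj(-1) + 2*(sqrt(3))*conj(1) + 6*(0)*conj(0) + 6*(0)*conj(0)]
      = (1/24)[(4) + (-4) + (-2*sqrt(3)) + (-2) + (0) + (2) + (2*sqrt(3)) + (0) + (0)] = 0/24 = 0
  <chi_1*chi_9, chi_7> = (1/24)[1*(2)*conj(2) + 1*(-2)*conj(-2) + 2*(-sqrt(3))*conj(0) + 2*(1)*conj(-2) + 2*(0)*conj(0) + 2*(-1)*conj(2) + 2*(sqrt(3))*conj(0) + 6*(0)*conj(0) + 6*(0)*conj(0)]
      = (1/24)[(4) + (4) + (0) + (-4) + (0) + (-4) + (0) + (0) + (0)] = 0/24 = 0
  <chi_1*chi_9, chi_8> = (1/24)[1*(2)*conj(2) + 1*(-2)*conj(2) + 2*(-sqrt(3))*conj(-1) + 2*(1)*conj(-1) + 2*(0)*conj(2) + 2*(-1)*conj(-1) + 2*(sqrt(3))*conj(-1) + 6*(0)*conj(0) + 6*(0)*conj(0)]
      = (1/24)[(4) + (-4) + (2*sqrt(3)) + (-2) + (0) + (2) + (-2*sqrt(3)) + (0) + (0)] = 0/24 = 0
  <chi_1*chi_9, chi_9> = (1/24)[1*(2)*conj(2) + 1*(-2)*conj(-2) + 2*(-sqrt(3))*conj(-sqrt(3)) + 2*(1)*conj(1) + 2*(0)*conj(0) + 2*(-1)*conj(-1) + 2*(sqrt(3))*conj(sqrt(3)) + 6*(0)*conj(0) + 6*(0)*conj(0)]
      = (1/24)[(4) + (4) + (6) + (2) + (0) + (2) + (6) + (0) + (0)] = 24/24 = 1
Hence the multiplicities are chi_9: 1. Dimension check: dim(chi_1)*dim(chi_9) = 1*2 = 2 and sum (mult * dim) = 1*2 = 2.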